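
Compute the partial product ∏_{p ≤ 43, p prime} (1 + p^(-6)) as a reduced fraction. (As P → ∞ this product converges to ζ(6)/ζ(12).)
∏ = 1359712698137872510059489328104656331148295030771712937358491632747920000/1336862024495300077504819810119357413472366273194284637902602168232026717

The primes p ≤ 43 are [2, 3, 5, 7, 11, 13, 17, 19, 23, 29, 31, 37, 41, 43]. For each, (1 + 1/p^6) = (p^6 + 1)/p^6. Multiplying these fractions over p ∈ [2, 3, 5, 7, 11, 13, 17, 19, 23, 29, 31, 37, 41, 43] gives 1359712698137872510059489328104656331148295030771712937358491632747920000/1336862024495300077504819810119357413472366273194284637902602168232026717. (In the limit P → ∞ this tends to ζ(6)/ζ(12).)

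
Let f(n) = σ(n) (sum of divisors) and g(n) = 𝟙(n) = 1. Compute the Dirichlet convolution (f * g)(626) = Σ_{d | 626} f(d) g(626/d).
(σ * 𝟙)(626) = 1260

Divisors of 626: [1, 2, 313, 626]. For each d | 626:
  d = 1: σ(1) · 𝟙(626/1) = 1 · 1 = 1
  d = 2: σ(2) · 𝟙(626/2) = 3 · 1 = 3
  d = 313: σ(313) · 𝟙(626/313) = 314 · 1 = 314
  d = 626: σ(626) · 𝟙(626/626) = 942 · 1 = 942
Summing: (σ * 𝟙)(626) = 1 + 3 + 314 + 942 = 1260.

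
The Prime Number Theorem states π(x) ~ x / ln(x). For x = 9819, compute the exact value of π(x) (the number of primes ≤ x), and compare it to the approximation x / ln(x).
π(9819) = 1211;  x/ln(x) ≈ 1068.20;  relative error ≈ 11.79%.

Directly count primes up to 9819: π(9819) = 1211. The PNT approximation gives 9819/ln(9819) ≈ 9819/9.19207 ≈ 1068.20. Relative error (π(x) − x/ln(x)) / π(x) ≈ 11.79%; the approximation is known to undercount slightly (Li(x) is a better estimate).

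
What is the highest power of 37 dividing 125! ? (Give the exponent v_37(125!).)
v_37(125!) = 3

Legendre's formula: v_p(n!) = Σ_{k ≥ 1} ⌊n / p^k⌋. For p = 37, n = 125, the terms are:
  ⌊125/37^1⌋ = ⌊125/37⌋ = 3
(the next term ⌊125/37^2⌋ = 0, terminating the sum). Summing: v_37(125!) = 3 = 3.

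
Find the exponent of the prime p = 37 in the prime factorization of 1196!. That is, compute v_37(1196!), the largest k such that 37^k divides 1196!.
v_37(1196!) = 32

Legendre's formula: v_p(n!) = Σ_{k ≥ 1} ⌊n / p^k⌋. For p = 37, n = 1196, the terms are:
  ⌊1196/37^1⌋ = ⌊1196/37⌋ = 32
(the next term ⌊1196/37^2⌋ = 0, terminating the sum). Summing: v_37(1196!) = 32 = 32.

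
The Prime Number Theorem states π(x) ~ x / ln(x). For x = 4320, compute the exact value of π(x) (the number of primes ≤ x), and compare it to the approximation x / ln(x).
π(4320) = 590;  x/ln(x) ≈ 516.07;  relative error ≈ 12.53%.

Directly count primes up to 4320: π(4320) = 590. The PNT approximation gives 4320/ln(4320) ≈ 4320/8.37101 ≈ 516.07. Relative error (π(x) − x/ln(x)) / π(x) ≈ 12.53%; the approximation is known to undercount slightly (Li(x) is a better estimate).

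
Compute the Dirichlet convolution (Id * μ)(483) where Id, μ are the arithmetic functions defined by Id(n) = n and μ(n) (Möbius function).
(Id * μ)(483) = 264

Divisors of 483: [1, 3, 7, 21, 23, 69, 161, 483]. For each d | 483:
  d = 1: Id(1) · μ(483/1) = 1 · -1 = -1
  d = 3: Id(3) · μ(483/3) = 3 · 1 = 3
  d = 7: Id(7) · μ(483/7) = 7 · 1 = 7
  d = 21: Id(21) · μ(483/21) = 21 · -1 = -21
  d = 23: Id(23) · μ(483/23) = 23 · 1 = 23
  d = 69: Id(69) · μ(483/69) = 69 · -1 = -69
  d = 161: Id(161) · μ(483/161) = 161 · -1 = -161
  d = 483: Id(483) · μ(483/483) = 483 · 1 = 483
Summing: (Id * μ)(483) = -1 + 3 + 7 + -21 + 23 + -69 + -161 + 483 = 264.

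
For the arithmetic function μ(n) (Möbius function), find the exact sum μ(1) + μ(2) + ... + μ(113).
Σ_{n ≤ 113} μ(n) = -5

Compute μ(n) for each 1 ≤ n ≤ 113: μ(1) = 1, μ(2) = -1, μ(3) = -1, μ(4) = 0, μ(5) = -1, μ(6) = 1, μ(7) = -1, μ(8) = 0, μ(9) = 0, μ(10) = 1, μ(11) = -1, μ(12) = 0, μ(13) = -1, μ(14) = 1, μ(15) = 1, μ(16) = 0, μ(17) = -1, μ(18) = 0, μ(19) = -1, μ(20) = 0, μ(21) = 1, μ(22) = 1, μ(23) = -1, μ(24) = 0, μ(25) = 0, μ(26) = 1, μ(27) = 0, μ(28) = 0, μ(29) = -1, μ(30) = -1, μ(31) = -1, μ(32) = 0, μ(33) = 1, μ(34) = 1, μ(35) = 1, μ(36) = 0, μ(37) = -1, μ(38) = 1, μ(39) = 1, μ(40) = 0, μ(41) = -1, μ(42) = -1, μ(43) = -1, μ(44) = 0, μ(45) = 0, μ(46) = 1, μ(47) = -1, μ(48) = 0, μ(49) = 0, μ(50) = 0, μ(51) = 1, μ(52) = 0, μ(53) = -1, μ(54) = 0, μ(55) = 1, μ(56) = 0, μ(57) = 1, μ(58) = 1, μ(59) = -1, μ(60) = 0, μ(61) = -1, μ(62) = 1, μ(63) = 0, μ(64) = 0, μ(65) = 1, μ(66) = -1, μ(67) = -1, μ(68) = 0, μ(69) = 1, μ(70) = -1, μ(71) = -1, μ(72) = 0, μ(73) = -1, μ(74) = 1, μ(75) = 0, μ(76) = 0, μ(77) = 1, μ(78) = -1, μ(79) = -1, μ(80) = 0, μ(81) = 0, μ(82) = 1, μ(83) = -1, μ(84) = 0, μ(85) = 1, μ(86) = 1, μ(87) = 1, μ(88) = 0, μ(89) = -1, μ(90) = 0, μ(91) = 1, μ(92) = 0, μ(93) = 1, μ(94) = 1, μ(95) = 1, μ(96) = 0, μ(97) = -1, μ(98) = 0, μ(99) = 0, μ(100) = 0, μ(101) = -1, μ(102) = -1, μ(103) = -1, μ(104) = 0, μ(105) = -1, μ(106) = 1, μ(107) = -1, μ(108) = 0, μ(109) = -1, μ(110) = -1, μ(111) = 1, μ(112) = 0, μ(113) = -1. Summing all 113 values: -5. (Mertens function M(x) = Σ_{n ≤ x} μ(n); on average M(x) should be small (PNT ⟺ M(x) = o(x)).)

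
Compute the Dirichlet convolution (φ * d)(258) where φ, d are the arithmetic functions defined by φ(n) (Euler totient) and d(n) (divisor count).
(φ * d)(258) = 528

Divisors of 258: [1, 2, 3, 6, 43, 86, 129, 258]. For each d | 258:
  d = 1: φ(1) · d(258/1) = 1 · 8 = 8
  d = 2: φ(2) · d(258/2) = 1 · 4 = 4
  d = 3: φ(3) · d(258/3) = 2 · 4 = 8
  d = 6: φ(6) · d(258/6) = 2 · 2 = 4
  d = 43: φ(43) · d(258/43) = 42 · 4 = 168
  d = 86: φ(86) · d(258/86) = 42 · 2 = 84
  d = 129: φ(129) · d(258/129) = 84 · 2 = 168
  d = 258: φ(258) · d(258/258) = 84 · 1 = 84
Summing: (φ * d)(258) = 8 + 4 + 8 + 4 + 168 + 84 + 168 + 84 = 528.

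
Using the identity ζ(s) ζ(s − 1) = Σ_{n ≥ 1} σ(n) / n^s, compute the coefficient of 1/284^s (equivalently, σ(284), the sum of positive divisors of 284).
σ(284) = 504

In the product (Σ m^0/m^s)(Σ k / k^s) = Σ (Σ_{d | n} d) / n^s, the coefficient of 1/n^s is σ(n) = Σ_{d | n} d. For n = 284, divisors are [1, 2, 4, 71, 142, 284]; summing: σ(284) = 504.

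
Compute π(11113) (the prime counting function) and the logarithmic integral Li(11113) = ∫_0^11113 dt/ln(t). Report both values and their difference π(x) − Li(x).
π(11113) = 1346;  Li(11113) ≈ 1366.28;  π(x) − Li(x) ≈ -20.28.

Direct count of primes ≤ 11113 gives π(11113) = 1346. Numerical evaluation of the logarithmic integral gives Li(11113) ≈ 1366.28. The difference π(x) − Li(x) ≈ -20.28 is typically negative for small/moderate x (Li(x) overestimates), though Littlewood's theorem shows this sign changes infinitely often.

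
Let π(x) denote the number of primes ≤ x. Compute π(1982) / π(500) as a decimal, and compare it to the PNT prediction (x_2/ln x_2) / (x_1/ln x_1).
π(1982)/π(500) = 299/95 ≈ 3.1474;  PNT prediction ≈ 3.2449.

π(500) = 95 and π(1982) = 299, so π(1982)/π(500) ≈ 3.1474. The PNT-predicted ratio is (1982/ln(1982)) / (500/ln(500)) ≈ 3.2449. The two agree to within a few percent, as expected.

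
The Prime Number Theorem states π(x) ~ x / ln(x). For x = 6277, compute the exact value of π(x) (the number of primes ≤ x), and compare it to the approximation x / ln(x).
π(6277) = 817;  x/ln(x) ≈ 717.81;  relative error ≈ 12.14%.

Directly count primes up to 6277: π(6277) = 817. The PNT approximation gives 6277/ln(6277) ≈ 6277/8.74465 ≈ 717.81. Relative error (π(x) − x/ln(x)) / π(x) ≈ 12.14%; the approximation is known to undercount slightly (Li(x) is a better estimate).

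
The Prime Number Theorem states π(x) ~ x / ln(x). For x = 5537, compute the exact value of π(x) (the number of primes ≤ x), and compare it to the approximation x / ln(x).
π(5537) = 732;  x/ln(x) ≈ 642.40;  relative error ≈ 12.24%.

Directly count primes up to 5537: π(5537) = 732. The PNT approximation gives 5537/ln(5537) ≈ 5537/8.61921 ≈ 642.40. Relative error (π(x) − x/ln(x)) / π(x) ≈ 12.24%; the approximation is known to undercount slightly (Li(x) is a better estimate).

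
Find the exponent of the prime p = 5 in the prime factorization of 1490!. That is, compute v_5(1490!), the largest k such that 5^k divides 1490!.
v_5(1490!) = 370

Legendre's formula: v_p(n!) = Σ_{k ≥ 1} ⌊n / p^k⌋. For p = 5, n = 1490, the terms are:
  ⌊1490/5^1⌋ = ⌊1490/5⌋ = 298
  ⌊1490/5^2⌋ = ⌊1490/25⌋ = 59
  ⌊1490/5^3⌋ = ⌊1490/125⌋ = 11
  ⌊1490/5^4⌋ = ⌊1490/625⌋ = 2
(the next term ⌊1490/5^5⌋ = 0, terminating the sum). Summing: v_5(1490!) = 298 + 59 + 11 + 2 = 370.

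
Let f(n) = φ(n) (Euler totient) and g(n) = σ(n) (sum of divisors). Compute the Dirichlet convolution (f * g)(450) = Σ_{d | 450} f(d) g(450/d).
(φ * σ)(450) = 8100

Divisors of 450: [1, 2, 3, 5, 6, 9, 10, 15, 18, 25, 30, 45, 50, 75, 90, 150, 225, 450]. For each d | 450:
  d = 1: φ(1) · σ(450/1) = 1 · 1209 = 1209
  d = 2: φ(2) · σ(450/2) = 1 · 403 = 403
  d = 3: φ(3) · σ(450/3) = 2 · 372 = 744
  d = 5: φ(5) · σ(450/5) = 4 · 234 = 936
  d = 6: φ(6) · σ(450/6) = 2 · 124 = 248
  d = 9: φ(9) · σ(450/9) = 6 · 93 = 558
  d = 10: φ(10) · σ(450/10) = 4 · 78 = 312
  d = 15: φ(15) · σ(450/15) = 8 · 72 = 576
  d = 18: φ(18) · σ(450/18) = 6 · 31 = 186
  d = 25: φ(25) · σ(450/25) = 20 · 39 = 780
  d = 30: φ(30) · σ(450/30) = 8 · 24 = 192
  d = 45: φ(45) · σ(450/45) = 24 · 18 = 432
  d = 50: φ(50) · σ(450/50) = 20 · 13 = 260
  d = 75: φ(75) · σ(450/75) = 40 · 12 = 480
  d = 90: φ(90) · σ(450/90) = 24 · 6 = 144
  d = 150: φ(150) · σ(450/150) = 40 · 4 = 160
  d = 225: φ(225) · σ(450/225) = 120 · 3 = 360
  d = 450: φ(450) · σ(450/450) = 120 · 1 = 120
Summing: (φ * σ)(450) = 1209 + 403 + 744 + 936 + 248 + 558 + 312 + 576 + 186 + 780 + 192 + 432 + 260 + 480 + 144 + 160 + 360 + 120 = 8100.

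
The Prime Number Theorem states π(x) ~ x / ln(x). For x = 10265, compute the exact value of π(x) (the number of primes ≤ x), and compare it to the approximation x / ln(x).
π(10265) = 1258;  x/ln(x) ≈ 1111.35;  relative error ≈ 11.66%.

Directly count primes up to 10265: π(10265) = 1258. The PNT approximation gives 10265/ln(10265) ≈ 10265/9.23650 ≈ 1111.35. Relative error (π(x) − x/ln(x)) / π(x) ≈ 11.66%; the approximation is known to undercount slightly (Li(x) is a better estimate).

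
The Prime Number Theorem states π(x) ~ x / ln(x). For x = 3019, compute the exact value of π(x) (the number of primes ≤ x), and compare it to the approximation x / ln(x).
π(3019) = 433;  x/ln(x) ≈ 376.78;  relative error ≈ 12.98%.

Directly count primes up to 3019: π(3019) = 433. The PNT approximation gives 3019/ln(3019) ≈ 3019/8.01268 ≈ 376.78. Relative error (π(x) − x/ln(x)) / π(x) ≈ 12.98%; the approximation is known to undercount slightly (Li(x) is a better estimate).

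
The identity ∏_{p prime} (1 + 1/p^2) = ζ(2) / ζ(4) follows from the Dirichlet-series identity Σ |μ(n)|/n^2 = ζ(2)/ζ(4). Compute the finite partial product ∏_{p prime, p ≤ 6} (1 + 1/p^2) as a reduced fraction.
∏ = 13/9

The primes p ≤ 6 are [2, 3, 5]. For each, (1 + 1/p^2) = (p^2 + 1)/p^2. Multiplying these fractions over p ∈ [2, 3, 5] gives 13/9. (In the limit P → ∞ this tends to ζ(2)/ζ(4).)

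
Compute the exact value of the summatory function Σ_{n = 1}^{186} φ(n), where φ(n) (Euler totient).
Σ_{n ≤ 186} φ(n) = 10544

Compute φ(n) for each 1 ≤ n ≤ 186: φ(1) = 1, φ(2) = 1, φ(3) = 2, φ(4) = 2, φ(5) = 4, φ(6) = 2, φ(7) = 6, φ(8) = 4, φ(9) = 6, φ(10) = 4, φ(11) = 10, φ(12) = 4, φ(13) = 12, φ(14) = 6, φ(15) = 8, φ(16) = 8, φ(17) = 16, φ(18) = 6, φ(19) = 18, φ(20) = 8, φ(21) = 12, φ(22) = 10, φ(23) = 22, φ(24) = 8, φ(25) = 20, φ(26) = 12, φ(27) = 18, φ(28) = 12, φ(29) = 28, φ(30) = 8, φ(31) = 30, φ(32) = 16, φ(33) = 20, φ(34) = 16, φ(35) = 24, φ(36) = 12, φ(37) = 36, φ(38) = 18, φ(39) = 24, φ(40) = 16, φ(41) = 40, φ(42) = 12, φ(43) = 42, φ(44) = 20, φ(45) = 24, φ(46) = 22, φ(47) = 46, φ(48) = 16, φ(49) = 42, φ(50) = 20, φ(51) = 32, φ(52) = 24, φ(53) = 52, φ(54) = 18, φ(55) = 40, φ(56) = 24, φ(57) = 36, φ(58) = 28, φ(59) = 58, φ(60) = 16, φ(61) = 60, φ(62) = 30, φ(63) = 36, φ(64) = 32, φ(65) = 48, φ(66) = 20, φ(67) = 66, φ(68) = 32, φ(69) = 44, φ(70) = 24, φ(71) = 70, φ(72) = 24, φ(73) = 72, φ(74) = 36, φ(75) = 40, φ(76) = 36, φ(77) = 60, φ(78) = 24, φ(79) = 78, φ(80) = 32, φ(81) = 54, φ(82) = 40, φ(83) = 82, φ(84) = 24, φ(85) = 64, φ(86) = 42, φ(87) = 56, φ(88) = 40, φ(89) = 88, φ(90) = 24, φ(91) = 72, φ(92) = 44, φ(93) = 60, φ(94) = 46, φ(95) = 72, φ(96) = 32, φ(97) = 96, φ(98) = 42, φ(99) = 60, φ(100) = 40, φ(101) = 100, φ(102) = 32, φ(103) = 102, φ(104) = 48, φ(105) = 48, φ(106) = 52, φ(107) = 106, φ(108) = 36, φ(109) = 108, φ(110) = 40, φ(111) = 72, φ(112) = 48, φ(113) = 112, φ(114) = 36, φ(115) = 88, φ(116) = 56, φ(117) = 72, φ(118) = 58, φ(119) = 96, φ(120) = 32, φ(121) = 110, φ(122) = 60, φ(123) = 80, φ(124) = 60, φ(125) = 100, φ(126) = 36, φ(127) = 126, φ(128) = 64, φ(129) = 84, φ(130) = 48, φ(131) = 130, φ(132) = 40, φ(133) = 108, φ(134) = 66, φ(135) = 72, φ(136) = 64, φ(137) = 136, φ(138) = 44, φ(139) = 138, φ(140) = 48, φ(141) = 92, φ(142) = 70, φ(143) = 120, φ(144) = 48, φ(145) = 112, φ(146) = 72, φ(147) = 84, φ(148) = 72, φ(149) = 148, φ(150) = 40, φ(151) = 150, φ(152) = 72, φ(153) = 96, φ(154) = 60, φ(155) = 120, φ(156) = 48, φ(157) = 156, φ(158) = 78, φ(159) = 104, φ(160) = 64, φ(161) = 132, φ(162) = 54, φ(163) = 162, φ(164) = 80, φ(165) = 80, φ(166) = 82, φ(167) = 166, φ(168) = 48, φ(169) = 156, φ(170) = 64, φ(171) = 108, φ(172) = 84, φ(173) = 172, φ(174) = 56, φ(175) = 120, φ(176) = 80, φ(177) = 116, φ(178) = 88, φ(179) = 178, φ(180) = 48, φ(181) = 180, φ(182) = 72, φ(183) = 120, φ(184) = 88, φ(185) = 144, φ(186) = 60. Summing all 186 values: 10544. (Average order: Σ_{n ≤ x} φ(n) ~ (3/π²) x². For x = 186, (3/π²)·186² ≈ 10515.92.)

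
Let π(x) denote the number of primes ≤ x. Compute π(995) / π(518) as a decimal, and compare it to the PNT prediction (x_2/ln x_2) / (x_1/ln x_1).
π(995)/π(518) = 167/97 ≈ 1.7216;  PNT prediction ≈ 1.7392.

π(518) = 97 and π(995) = 167, so π(995)/π(518) ≈ 1.7216. The PNT-predicted ratio is (995/ln(995)) / (518/ln(518)) ≈ 1.7392. The two agree to within a few percent, as expected.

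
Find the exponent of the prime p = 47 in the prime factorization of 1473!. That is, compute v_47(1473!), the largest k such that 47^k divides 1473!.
v_47(1473!) = 31

Legendre's formula: v_p(n!) = Σ_{k ≥ 1} ⌊n / p^k⌋. For p = 47, n = 1473, the terms are:
  ⌊1473/47^1⌋ = ⌊1473/47⌋ = 31
(the next term ⌊1473/47^2⌋ = 0, terminating the sum). Summing: v_47(1473!) = 31 = 31.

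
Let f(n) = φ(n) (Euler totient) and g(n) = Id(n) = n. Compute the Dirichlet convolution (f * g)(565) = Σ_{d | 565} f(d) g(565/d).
(φ * Id)(565) = 2025

Divisors of 565: [1, 5, 113, 565]. For each d | 565:
  d = 1: φ(1) · Id(565/1) = 1 · 565 = 565
  d = 5: φ(5) · Id(565/5) = 4 · 113 = 452
  d = 113: φ(113) · Id(565/113) = 112 · 5 = 560
  d = 565: φ(565) · Id(565/565) = 448 · 1 = 448
Summing: (φ * Id)(565) = 565 + 452 + 560 + 448 = 2025.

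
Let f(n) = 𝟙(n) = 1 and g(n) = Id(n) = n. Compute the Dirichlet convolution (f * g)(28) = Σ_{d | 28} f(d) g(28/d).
(𝟙 * Id)(28) = 56

Divisors of 28: [1, 2, 4, 7, 14, 28]. For each d | 28:
  d = 1: 𝟙(1) · Id(28/1) = 1 · 28 = 28
  d = 2: 𝟙(2) · Id(28/2) = 1 · 14 = 14
  d = 4: 𝟙(4) · Id(28/4) = 1 · 7 = 7
  d = 7: 𝟙(7) · Id(28/7) = 1 · 4 = 4
  d = 14: 𝟙(14) · Id(28/14) = 1 · 2 = 2
  d = 28: 𝟙(28) · Id(28/28) = 1 · 1 = 1
Summing: (𝟙 * Id)(28) = 28 + 14 + 7 + 4 + 2 + 1 = 56.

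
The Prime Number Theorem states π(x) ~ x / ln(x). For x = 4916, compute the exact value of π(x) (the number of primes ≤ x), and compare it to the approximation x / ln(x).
π(4916) = 656;  x/ln(x) ≈ 578.34;  relative error ≈ 11.84%.

Directly count primes up to 4916: π(4916) = 656. The PNT approximation gives 4916/ln(4916) ≈ 4916/8.50025 ≈ 578.34. Relative error (π(x) − x/ln(x)) / π(x) ≈ 11.84%; the approximation is known to undercount slightly (Li(x) is a better estimate).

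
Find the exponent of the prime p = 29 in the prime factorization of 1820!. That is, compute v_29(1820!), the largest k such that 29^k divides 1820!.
v_29(1820!) = 64

Legendre's formula: v_p(n!) = Σ_{k ≥ 1} ⌊n / p^k⌋. For p = 29, n = 1820, the terms are:
  ⌊1820/29^1⌋ = ⌊1820/29⌋ = 62
  ⌊1820/29^2⌋ = ⌊1820/841⌋ = 2
(the next term ⌊1820/29^3⌋ = 0, terminating the sum). Summing: v_29(1820!) = 62 + 2 = 64.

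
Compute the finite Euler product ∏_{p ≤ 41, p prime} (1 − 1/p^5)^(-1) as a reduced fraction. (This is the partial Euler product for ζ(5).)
∏ = 74875808585870055616502751635850749659928795918147986481/72209283302841655787041441691786569299878431940565073920

The primes p ≤ 41 are [2, 3, 5, 7, 11, 13, 17, 19, 23, 29, 31, 37, 41]. For each prime, (1 − 1/p^5)^(-1) = p^5 / (p^5 − 1). The product is (1 − 1/2^5)^(-1), (1 − 1/3^5)^(-1), (1 − 1/5^5)^(-1), (1 − 1/7^5)^(-1), (1 − 1/11^5)^(-1), (1 − 1/13^5)^(-1), (1 − 1/17^5)^(-1), (1 − 1/19^5)^(-1), (1 − 1/23^5)^(-1), (1 − 1/29^5)^(-1), (1 − 1/31^5)^(-1), (1 − 1/37^5)^(-1), (1 − 1/41^5)^(-1) = ∏ p^5 / (p^5 − 1) = 74875808585870055616502751635850749659928795918147986481/72209283302841655787041441691786569299878431940565073920.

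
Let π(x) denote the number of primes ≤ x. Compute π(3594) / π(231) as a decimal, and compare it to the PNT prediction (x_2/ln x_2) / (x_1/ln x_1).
π(3594)/π(231) = 503/50 ≈ 10.0600;  PNT prediction ≈ 10.3427.

π(231) = 50 and π(3594) = 503, so π(3594)/π(231) ≈ 10.0600. The PNT-predicted ratio is (3594/ln(3594)) / (231/ln(231)) ≈ 10.3427. The two agree to within a few percent, as expected.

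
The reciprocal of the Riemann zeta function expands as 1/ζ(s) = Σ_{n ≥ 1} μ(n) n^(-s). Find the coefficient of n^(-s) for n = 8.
μ(8) = 0

Factor n = 8 = 2^3. μ(n) = 0 if any exponent ≥ 2 (not squarefree); otherwise μ(n) = (−1)^{ω(n)} where ω(n) is the number of distinct prime factors. Applying: μ(8) = 0.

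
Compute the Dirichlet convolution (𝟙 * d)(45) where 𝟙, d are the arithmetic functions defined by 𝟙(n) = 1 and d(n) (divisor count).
(𝟙 * d)(45) = 18

Divisors of 45: [1, 3, 5, 9, 15, 45]. For each d | 45:
  d = 1: 𝟙(1) · d(45/1) = 1 · 6 = 6
  d = 3: 𝟙(3) · d(45/3) = 1 · 4 = 4
  d = 5: 𝟙(5) · d(45/5) = 1 · 3 = 3
  d = 9: 𝟙(9) · d(45/9) = 1 · 2 = 2
  d = 15: 𝟙(15) · d(45/15) = 1 · 2 = 2
  d = 45: 𝟙(45) · d(45/45) = 1 · 1 = 1
Summing: (𝟙 * d)(45) = 6 + 4 + 3 + 2 + 2 + 1 = 18.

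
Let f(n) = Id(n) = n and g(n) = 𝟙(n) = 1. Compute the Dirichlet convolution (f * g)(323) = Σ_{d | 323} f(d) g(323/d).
(Id * 𝟙)(323) = 360

Divisors of 323: [1, 17, 19, 323]. For each d | 323:
  d = 1: Id(1) · 𝟙(323/1) = 1 · 1 = 1
  d = 17: Id(17) · 𝟙(323/17) = 17 · 1 = 17
  d = 19: Id(19) · 𝟙(323/19) = 19 · 1 = 19
  d = 323: Id(323) · 𝟙(323/323) = 323 · 1 = 323
Summing: (Id * 𝟙)(323) = 1 + 17 + 19 + 323 = 360.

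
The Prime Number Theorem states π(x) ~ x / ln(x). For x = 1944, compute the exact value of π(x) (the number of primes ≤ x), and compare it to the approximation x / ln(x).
π(1944) = 295;  x/ln(x) ≈ 256.72;  relative error ≈ 12.98%.

Directly count primes up to 1944: π(1944) = 295. The PNT approximation gives 1944/ln(1944) ≈ 1944/7.57250 ≈ 256.72. Relative error (π(x) − x/ln(x)) / π(x) ≈ 12.98%; the approximation is known to undercount slightly (Li(x) is a better estimate).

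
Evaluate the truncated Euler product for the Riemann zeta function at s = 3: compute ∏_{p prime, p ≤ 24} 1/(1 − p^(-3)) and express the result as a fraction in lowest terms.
∏ = 580625301352525/483109627290624

The primes p ≤ 24 are [2, 3, 5, 7, 11, 13, 17, 19, 23]. For each prime, (1 − 1/p^3)^(-1) = p^3 / (p^3 − 1). The product is (1 − 1/2^3)^(-1), (1 − 1/3^3)^(-1), (1 − 1/5^3)^(-1), (1 − 1/7^3)^(-1), (1 − 1/11^3)^(-1), (1 − 1/13^3)^(-1), (1 − 1/17^3)^(-1), (1 − 1/19^3)^(-1), (1 − 1/23^3)^(-1) = ∏ p^3 / (p^3 − 1) = 580625301352525/483109627290624.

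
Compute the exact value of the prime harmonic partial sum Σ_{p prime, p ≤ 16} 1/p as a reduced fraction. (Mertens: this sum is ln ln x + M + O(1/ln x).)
Σ 1/p = 40361/30030

π(16) = 6, so the primes ≤ 16 are [2, 3, 5, 7, 11, 13]. Summing 1/p over these primes: 40361/30030 ≈ 1.3440. Mertens estimate ln ln(16) + 0.2615 ≈ 1.2813.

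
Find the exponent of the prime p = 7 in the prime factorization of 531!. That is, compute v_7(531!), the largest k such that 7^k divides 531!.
v_7(531!) = 86

Legendre's formula: v_p(n!) = Σ_{k ≥ 1} ⌊n / p^k⌋. For p = 7, n = 531, the terms are:
  ⌊531/7^1⌋ = ⌊531/7⌋ = 75
  ⌊531/7^2⌋ = ⌊531/49⌋ = 10
  ⌊531/7^3⌋ = ⌊531/343⌋ = 1
(the next term ⌊531/7^4⌋ = 0, terminating the sum). Summing: v_7(531!) = 75 + 10 + 1 = 86.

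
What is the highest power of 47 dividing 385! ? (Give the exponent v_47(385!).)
v_47(385!) = 8

Legendre's formula: v_p(n!) = Σ_{k ≥ 1} ⌊n / p^k⌋. For p = 47, n = 385, the terms are:
  ⌊385/47^1⌋ = ⌊385/47⌋ = 8
(the next term ⌊385/47^2⌋ = 0, terminating the sum). Summing: v_47(385!) = 8 = 8.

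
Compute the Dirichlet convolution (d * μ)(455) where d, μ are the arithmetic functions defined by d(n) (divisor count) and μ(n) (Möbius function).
(d * μ)(455) = 1

Divisors of 455: [1, 5, 7, 13, 35, 65, 91, 455]. For each d | 455:
  d = 1: d(1) · μ(455/1) = 1 · -1 = -1
  d = 5: d(5) · μ(455/5) = 2 · 1 = 2
  d = 7: d(7) · μ(455/7) = 2 · 1 = 2
  d = 13: d(13) · μ(455/13) = 2 · 1 = 2
  d = 35: d(35) · μ(455/35) = 4 · -1 = -4
  d = 65: d(65) · μ(455/65) = 4 · -1 = -4
  d = 91: d(91) · μ(455/91) = 4 · -1 = -4
  d = 455: d(455) · μ(455/455) = 8 · 1 = 8
Summing: (d * μ)(455) = -1 + 2 + 2 + 2 + -4 + -4 + -4 + 8 = 1.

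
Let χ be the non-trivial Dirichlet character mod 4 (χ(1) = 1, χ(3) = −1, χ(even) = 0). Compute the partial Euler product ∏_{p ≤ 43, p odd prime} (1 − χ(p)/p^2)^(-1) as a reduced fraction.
∏ = 11477831542914938630143/12524769798782976000000

The odd primes p ≤ 43 are [3, 5, 7, 11, 13, 17, 19, 23, 29, 31, 37, 41, 43]. For each, χ(p) = 1 if p ≡ 1 mod 4, χ(p) = −1 if p ≡ 3 mod 4. Taking (1 − χ(p)/p^2)^(-1) = p^2/(p^2 − χ(p)): (1 − (-1)/3^2)^(-1) · (1 − (1)/5^2)^(-1) · (1 − (-1)/7^2)^(-1) · (1 − (-1)/11^2)^(-1) · (1 − (1)/13^2)^(-1) · (1 − (1)/17^2)^(-1) · (1 − (-1)/19^2)^(-1) · (1 − (-1)/23^2)^(-1) · (1 − (1)/29^2)^(-1) · (1 − (-1)/31^2)^(-1) · (1 − (1)/37^2)^(-1) · (1 − (1)/41^2)^(-1) · (1 − (-1)/43^2)^(-1) = 11477831542914938630143/12524769798782976000000.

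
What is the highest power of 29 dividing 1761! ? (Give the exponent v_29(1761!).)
v_29(1761!) = 62

Legendre's formula: v_p(n!) = Σ_{k ≥ 1} ⌊n / p^k⌋. For p = 29, n = 1761, the terms are:
  ⌊1761/29^1⌋ = ⌊1761/29⌋ = 60
  ⌊1761/29^2⌋ = ⌊1761/841⌋ = 2
(the next term ⌊1761/29^3⌋ = 0, terminating the sum). Summing: v_29(1761!) = 60 + 2 = 62.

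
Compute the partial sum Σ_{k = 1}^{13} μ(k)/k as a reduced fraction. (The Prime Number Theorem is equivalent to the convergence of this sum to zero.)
Σ μ(k)/k = -2323/30030

Values of μ(k) for 1 ≤ k ≤ 13: μ(1) = 1, μ(2) = -1, μ(3) = -1, μ(5) = -1, μ(6) = 1, μ(7) = -1, μ(10) = 1, μ(11) = -1, μ(13) = -1, with μ = 0 on non-squarefree integers. Summing μ(k)/k for k where μ(k) ≠ 0 gives -2323/30030 ≈ -0.0774. (PNT ⟺ this sum → 0 as n → ∞.)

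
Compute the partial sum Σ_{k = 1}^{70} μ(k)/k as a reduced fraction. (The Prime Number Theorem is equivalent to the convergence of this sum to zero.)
Σ μ(k)/k = 336338530534578047569/224523472888007630167974

Values of μ(k) for 1 ≤ k ≤ 70: μ(1) = 1, μ(2) = -1, μ(3) = -1, μ(5) = -1, μ(6) = 1, μ(7) = -1, μ(10) = 1, μ(11) = -1, μ(13) = -1, μ(14) = 1, μ(15) = 1, μ(17) = -1, μ(19) = -1, μ(21) = 1, μ(22) = 1, μ(23) = -1, μ(26) = 1, μ(29) = -1, μ(30) = -1, μ(31) = -1, μ(33) = 1, μ(34) = 1, μ(35) = 1, μ(37) = -1, μ(38) = 1, μ(39) = 1, μ(41) = -1, μ(42) = -1, μ(43) = -1, μ(46) = 1, μ(47) = -1, μ(51) = 1, μ(53) = -1, μ(55) = 1, μ(57) = 1, μ(58) = 1, μ(59) = -1, μ(61) = -1, μ(62) = 1, μ(65) = 1, μ(66) = -1, μ(67) = -1, μ(69) = 1, μ(70) = -1, with μ = 0 on non-squarefree integers. Summing μ(k)/k for k where μ(k) ≠ 0 gives 336338530534578047569/224523472888007630167974 ≈ 0.0015. (PNT ⟺ this sum → 0 as n → ∞.)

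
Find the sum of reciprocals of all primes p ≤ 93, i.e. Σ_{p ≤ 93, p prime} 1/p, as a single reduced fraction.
Σ 1/p = 42605658161771733665696611824842057/23768741896345550770650537601358310

π(93) = 24, so the primes ≤ 93 are [2, 3, 5, 7, 11, 13, 17, 19, 23, 29, 31, 37, 41, 43, 47, 53, 59, 61, 67, 71, 73, 79, 83, 89]. Summing 1/p over these primes: 42605658161771733665696611824842057/23768741896345550770650537601358310 ≈ 1.7925. Mertens estimate ln ln(93) + 0.2615 ≈ 1.7728.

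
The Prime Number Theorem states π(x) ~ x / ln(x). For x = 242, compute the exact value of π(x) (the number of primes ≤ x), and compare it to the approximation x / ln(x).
π(242) = 53;  x/ln(x) ≈ 44.09;  relative error ≈ 16.81%.

Directly count primes up to 242: π(242) = 53. The PNT approximation gives 242/ln(242) ≈ 242/5.48894 ≈ 44.09. Relative error (π(x) − x/ln(x)) / π(x) ≈ 16.81%; the approximation is known to undercount slightly (Li(x) is a better estimate).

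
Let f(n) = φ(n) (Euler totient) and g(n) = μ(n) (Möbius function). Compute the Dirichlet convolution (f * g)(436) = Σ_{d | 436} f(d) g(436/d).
(φ * μ)(436) = 107

Divisors of 436: [1, 2, 4, 109, 218, 436]. For each d | 436:
  d = 1: φ(1) · μ(436/1) = 1 · 0 = 0
  d = 2: φ(2) · μ(436/2) = 1 · 1 = 1
  d = 4: φ(4) · μ(436/4) = 2 · -1 = -2
  d = 109: φ(109) · μ(436/109) = 108 · 0 = 0
  d = 218: φ(218) · μ(436/218) = 108 · -1 = -108
  d = 436: φ(436) · μ(436/436) = 216 · 1 = 216
Summing: (φ * μ)(436) = 0 + 1 + -2 + 0 + -108 + 216 = 107.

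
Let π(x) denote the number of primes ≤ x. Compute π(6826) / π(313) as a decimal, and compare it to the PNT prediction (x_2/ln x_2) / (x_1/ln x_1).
π(6826)/π(313) = 877/65 ≈ 13.4923;  PNT prediction ≈ 14.1944.

π(313) = 65 and π(6826) = 877, so π(6826)/π(313) ≈ 13.4923. The PNT-predicted ratio is (6826/ln(6826)) / (313/ln(313)) ≈ 14.1944. The two agree to within a few percent, as expected.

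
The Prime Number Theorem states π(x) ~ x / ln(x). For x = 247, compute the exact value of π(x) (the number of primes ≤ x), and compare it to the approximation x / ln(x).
π(247) = 53;  x/ln(x) ≈ 44.83;  relative error ≈ 15.41%.

Directly count primes up to 247: π(247) = 53. The PNT approximation gives 247/ln(247) ≈ 247/5.50939 ≈ 44.83. Relative error (π(x) − x/ln(x)) / π(x) ≈ 15.41%; the approximation is known to undercount slightly (Li(x) is a better estimate).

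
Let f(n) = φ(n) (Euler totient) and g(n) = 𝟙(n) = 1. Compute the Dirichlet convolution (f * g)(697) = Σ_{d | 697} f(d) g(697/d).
(φ * 𝟙)(697) = 697

Divisors of 697: [1, 17, 41, 697]. For each d | 697:
  d = 1: φ(1) · 𝟙(697/1) = 1 · 1 = 1
  d = 17: φ(17) · 𝟙(697/17) = 16 · 1 = 16
  d = 41: φ(41) · 𝟙(697/41) = 40 · 1 = 40
  d = 697: φ(697) · 𝟙(697/697) = 640 · 1 = 640
Summing: (φ * 𝟙)(697) = 1 + 16 + 40 + 640 = 697.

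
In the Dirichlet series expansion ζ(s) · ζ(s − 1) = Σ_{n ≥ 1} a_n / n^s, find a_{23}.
σ(23) = 24

In the product (Σ m^0/m^s)(Σ k / k^s) = Σ (Σ_{d | n} d) / n^s, the coefficient of 1/n^s is σ(n) = Σ_{d | n} d. For n = 23, divisors are [1, 23]; summing: σ(23) = 24.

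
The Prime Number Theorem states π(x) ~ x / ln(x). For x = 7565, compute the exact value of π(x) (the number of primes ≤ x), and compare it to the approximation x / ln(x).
π(7565) = 960;  x/ln(x) ≈ 847.02;  relative error ≈ 11.77%.

Directly count primes up to 7565: π(7565) = 960. The PNT approximation gives 7565/ln(7565) ≈ 7565/8.93129 ≈ 847.02. Relative error (π(x) − x/ln(x)) / π(x) ≈ 11.77%; the approximation is known to undercount slightly (Li(x) is a better estimate).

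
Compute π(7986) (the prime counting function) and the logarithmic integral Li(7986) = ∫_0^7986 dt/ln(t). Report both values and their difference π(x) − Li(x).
π(7986) = 1006;  Li(7986) ≈ 1024.86;  π(x) − Li(x) ≈ -18.86.

Direct count of primes ≤ 7986 gives π(7986) = 1006. Numerical evaluation of the logarithmic integral gives Li(7986) ≈ 1024.86. The difference π(x) − Li(x) ≈ -18.86 is typically negative for small/moderate x (Li(x) overestimates), though Littlewood's theorem shows this sign changes infinitely often.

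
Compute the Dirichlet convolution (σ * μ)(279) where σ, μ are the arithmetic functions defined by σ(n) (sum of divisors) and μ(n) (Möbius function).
(σ * μ)(279) = 279

Divisors of 279: [1, 3, 9, 31, 93, 279]. For each d | 279:
  d = 1: σ(1) · μ(279/1) = 1 · 0 = 0
  d = 3: σ(3) · μ(279/3) = 4 · 1 = 4
  d = 9: σ(9) · μ(279/9) = 13 · -1 = -13
  d = 31: σ(31) · μ(279/31) = 32 · 0 = 0
  d = 93: σ(93) · μ(279/93) = 128 · -1 = -128
  d = 279: σ(279) · μ(279/279) = 416 · 1 = 416
Summing: (σ * μ)(279) = 0 + 4 + -13 + 0 + -128 + 416 = 279.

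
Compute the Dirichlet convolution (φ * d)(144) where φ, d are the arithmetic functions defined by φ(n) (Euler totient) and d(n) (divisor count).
(φ * d)(144) = 403

Divisors of 144: [1, 2, 3, 4, 6, 8, 9, 12, 16, 18, 24, 36, 48, 72, 144]. For each d | 144:
  d = 1: φ(1) · d(144/1) = 1 · 15 = 15
  d = 2: φ(2) · d(144/2) = 1 · 12 = 12
  d = 3: φ(3) · d(144/3) = 2 · 10 = 20
  d = 4: φ(4) · d(144/4) = 2 · 9 = 18
  d = 6: φ(6) · d(144/6) = 2 · 8 = 16
  d = 8: φ(8) · d(144/8) = 4 · 6 = 24
  d = 9: φ(9) · d(144/9) = 6 · 5 = 30
  d = 12: φ(12) · d(144/12) = 4 · 6 = 24
  d = 16: φ(16) · d(144/16) = 8 · 3 = 24
  d = 18: φ(18) · d(144/18) = 6 · 4 = 24
  d = 24: φ(24) · d(144/24) = 8 · 4 = 32
  d = 36: φ(36) · d(144/36) = 12 · 3 = 36
  d = 48: φ(48) · d(144/48) = 16 · 2 = 32
  d = 72: φ(72) · d(144/72) = 24 · 2 = 48
  d = 144: φ(144) · d(144/144) = 48 · 1 = 48
Summing: (φ * d)(144) = 15 + 12 + 20 + 18 + 16 + 24 + 30 + 24 + 24 + 24 + 32 + 36 + 32 + 48 + 48 = 403.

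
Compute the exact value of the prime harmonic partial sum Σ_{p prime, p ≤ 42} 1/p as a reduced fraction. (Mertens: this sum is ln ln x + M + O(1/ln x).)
Σ 1/p = 492007393304957/304250263527210

π(42) = 13, so the primes ≤ 42 are [2, 3, 5, 7, 11, 13, 17, 19, 23, 29, 31, 37, 41]. Summing 1/p over these primes: 492007393304957/304250263527210 ≈ 1.6171. Mertens estimate ln ln(42) + 0.2615 ≈ 1.5800.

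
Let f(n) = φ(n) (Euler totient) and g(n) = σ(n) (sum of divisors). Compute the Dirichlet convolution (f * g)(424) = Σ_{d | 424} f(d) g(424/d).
(φ * σ)(424) = 3392

Divisors of 424: [1, 2, 4, 8, 53, 106, 212, 424]. For each d | 424:
  d = 1: φ(1) · σ(424/1) = 1 · 810 = 810
  d = 2: φ(2) · σ(424/2) = 1 · 378 = 378
  d = 4: φ(4) · σ(424/4) = 2 · 162 = 324
  d = 8: φ(8) · σ(424/8) = 4 · 54 = 216
  d = 53: φ(53) · σ(424/53) = 52 · 15 = 780
  d = 106: φ(106) · σ(424/106) = 52 · 7 = 364
  d = 212: φ(212) · σ(424/212) = 104 · 3 = 312
  d = 424: φ(424) · σ(424/424) = 208 · 1 = 208
Summing: (φ * σ)(424) = 810 + 378 + 324 + 216 + 780 + 364 + 312 + 208 = 3392.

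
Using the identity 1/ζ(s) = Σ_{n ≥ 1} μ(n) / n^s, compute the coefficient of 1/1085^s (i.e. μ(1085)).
μ(1085) = -1

Factor n = 1085 = 5 · 7 · 31. μ(n) = 0 if any exponent ≥ 2 (not squarefree); otherwise μ(n) = (−1)^{ω(n)} where ω(n) is the number of distinct prime factors. Applying: μ(1085) = -1.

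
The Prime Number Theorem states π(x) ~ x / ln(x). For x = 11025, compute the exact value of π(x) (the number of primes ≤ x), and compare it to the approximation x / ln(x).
π(11025) = 1336;  x/ln(x) ≈ 1184.48;  relative error ≈ 11.34%.

Directly count primes up to 11025: π(11025) = 1336. The PNT approximation gives 11025/ln(11025) ≈ 11025/9.30792 ≈ 1184.48. Relative error (π(x) − x/ln(x)) / π(x) ≈ 11.34%; the approximation is known to undercount slightly (Li(x) is a better estimate).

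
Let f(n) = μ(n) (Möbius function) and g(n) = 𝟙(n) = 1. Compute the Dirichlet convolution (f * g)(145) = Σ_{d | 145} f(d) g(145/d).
(μ * 𝟙)(145) = 0

Divisors of 145: [1, 5, 29, 145]. For each d | 145:
  d = 1: μ(1) · 𝟙(145/1) = 1 · 1 = 1
  d = 5: μ(5) · 𝟙(145/5) = -1 · 1 = -1
  d = 29: μ(29) · 𝟙(145/29) = -1 · 1 = -1
  d = 145: μ(145) · 𝟙(145/145) = 1 · 1 = 1
Summing: (μ * 𝟙)(145) = 1 + -1 + -1 + 1 = 0.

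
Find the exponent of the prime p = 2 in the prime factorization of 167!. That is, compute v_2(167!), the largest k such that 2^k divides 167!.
v_2(167!) = 162

Legendre's formula: v_p(n!) = Σ_{k ≥ 1} ⌊n / p^k⌋. For p = 2, n = 167, the terms are:
  ⌊167/2^1⌋ = ⌊167/2⌋ = 83
  ⌊167/2^2⌋ = ⌊167/4⌋ = 41
  ⌊167/2^3⌋ = ⌊167/8⌋ = 20
  ⌊167/2^4⌋ = ⌊167/16⌋ = 10
  ⌊167/2^5⌋ = ⌊167/32⌋ = 5
  ⌊167/2^6⌋ = ⌊167/64⌋ = 2
  ⌊167/2^7⌋ = ⌊167/128⌋ = 1
(the next term ⌊167/2^8⌋ = 0, terminating the sum). Summing: v_2(167!) = 83 + 41 + 20 + 10 + 5 + 2 + 1 = 162.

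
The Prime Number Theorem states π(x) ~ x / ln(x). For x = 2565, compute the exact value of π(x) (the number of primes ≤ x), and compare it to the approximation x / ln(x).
π(2565) = 375;  x/ln(x) ≈ 326.76;  relative error ≈ 12.86%.

Directly count primes up to 2565: π(2565) = 375. The PNT approximation gives 2565/ln(2565) ≈ 2565/7.84971 ≈ 326.76. Relative error (π(x) − x/ln(x)) / π(x) ≈ 12.86%; the approximation is known to undercount slightly (Li(x) is a better estimate).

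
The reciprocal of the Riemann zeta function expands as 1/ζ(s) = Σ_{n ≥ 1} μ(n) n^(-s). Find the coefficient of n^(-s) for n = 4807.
μ(4807) = -1

Factor n = 4807 = 11 · 19 · 23. μ(n) = 0 if any exponent ≥ 2 (not squarefree); otherwise μ(n) = (−1)^{ω(n)} where ω(n) is the number of distinct prime factors. Applying: μ(4807) = -1.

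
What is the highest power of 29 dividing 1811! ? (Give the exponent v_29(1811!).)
v_29(1811!) = 64

Legendre's formula: v_p(n!) = Σ_{k ≥ 1} ⌊n / p^k⌋. For p = 29, n = 1811, the terms are:
  ⌊1811/29^1⌋ = ⌊1811/29⌋ = 62
  ⌊1811/29^2⌋ = ⌊1811/841⌋ = 2
(the next term ⌊1811/29^3⌋ = 0, terminating the sum). Summing: v_29(1811!) = 62 + 2 = 64.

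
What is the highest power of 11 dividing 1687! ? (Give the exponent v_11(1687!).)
v_11(1687!) = 167

Legendre's formula: v_p(n!) = Σ_{k ≥ 1} ⌊n / p^k⌋. For p = 11, n = 1687, the terms are:
  ⌊1687/11^1⌋ = ⌊1687/11⌋ = 153
  ⌊1687/11^2⌋ = ⌊1687/121⌋ = 13
  ⌊1687/11^3⌋ = ⌊1687/1331⌋ = 1
(the next term ⌊1687/11^4⌋ = 0, terminating the sum). Summing: v_11(1687!) = 153 + 13 + 1 = 167.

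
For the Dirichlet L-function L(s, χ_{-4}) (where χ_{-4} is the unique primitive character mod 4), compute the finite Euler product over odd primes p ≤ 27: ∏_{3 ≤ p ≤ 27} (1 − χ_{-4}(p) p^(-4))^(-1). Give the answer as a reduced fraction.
∏ = 2907090265708363109850475/2939590979896221115088896

The odd primes p ≤ 27 are [3, 5, 7, 11, 13, 17, 19, 23]. For each, χ(p) = 1 if p ≡ 1 mod 4, χ(p) = −1 if p ≡ 3 mod 4. Taking (1 − χ(p)/p^4)^(-1) = p^4/(p^4 − χ(p)): (1 − (-1)/3^4)^(-1) · (1 − (1)/5^4)^(-1) · (1 − (-1)/7^4)^(-1) · (1 − (-1)/11^4)^(-1) · (1 − (1)/13^4)^(-1) · (1 − (1)/17^4)^(-1) · (1 − (-1)/19^4)^(-1) · (1 − (-1)/23^4)^(-1) = 2907090265708363109850475/2939590979896221115088896.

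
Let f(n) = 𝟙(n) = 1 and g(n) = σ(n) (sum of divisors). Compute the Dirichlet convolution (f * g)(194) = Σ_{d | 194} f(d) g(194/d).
(𝟙 * σ)(194) = 396

Divisors of 194: [1, 2, 97, 194]. For each d | 194:
  d = 1: 𝟙(1) · σ(194/1) = 1 · 294 = 294
  d = 2: 𝟙(2) · σ(194/2) = 1 · 98 = 98
  d = 97: 𝟙(97) · σ(194/97) = 1 · 3 = 3
  d = 194: 𝟙(194) · σ(194/194) = 1 · 1 = 1
Summing: (𝟙 * σ)(194) = 294 + 98 + 3 + 1 = 396.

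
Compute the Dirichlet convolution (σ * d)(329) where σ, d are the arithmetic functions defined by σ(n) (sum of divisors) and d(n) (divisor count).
(σ * d)(329) = 500

Divisors of 329: [1, 7, 47, 329]. For each d | 329:
  d = 1: σ(1) · d(329/1) = 1 · 4 = 4
  d = 7: σ(7) · d(329/7) = 8 · 2 = 16
  d = 47: σ(47) · d(329/47) = 48 · 2 = 96
  d = 329: σ(329) · d(329/329) = 384 · 1 = 384
Summing: (σ * d)(329) = 4 + 16 + 96 + 384 = 500.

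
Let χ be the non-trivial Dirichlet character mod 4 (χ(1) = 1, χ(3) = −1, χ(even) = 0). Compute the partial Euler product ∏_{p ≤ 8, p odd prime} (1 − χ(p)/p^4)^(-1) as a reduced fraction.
∏ = 40516875/40968512

The odd primes p ≤ 8 are [3, 5, 7]. For each, χ(p) = 1 if p ≡ 1 mod 4, χ(p) = −1 if p ≡ 3 mod 4. Taking (1 − χ(p)/p^4)^(-1) = p^4/(p^4 − χ(p)): (1 − (-1)/3^4)^(-1) · (1 − (1)/5^4)^(-1) · (1 − (-1)/7^4)^(-1) = 40516875/40968512.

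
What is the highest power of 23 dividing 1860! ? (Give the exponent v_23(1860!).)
v_23(1860!) = 83

Legendre's formula: v_p(n!) = Σ_{k ≥ 1} ⌊n / p^k⌋. For p = 23, n = 1860, the terms are:
  ⌊1860/23^1⌋ = ⌊1860/23⌋ = 80
  ⌊1860/23^2⌋ = ⌊1860/529⌋ = 3
(the next term ⌊1860/23^3⌋ = 0, terminating the sum). Summing: v_23(1860!) = 80 + 3 = 83.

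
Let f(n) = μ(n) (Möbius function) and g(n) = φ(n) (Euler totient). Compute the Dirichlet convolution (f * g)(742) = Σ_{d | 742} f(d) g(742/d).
(μ * φ)(742) = 0

Divisors of 742: [1, 2, 7, 14, 53, 106, 371, 742]. For each d | 742:
  d = 1: μ(1) · φ(742/1) = 1 · 312 = 312
  d = 2: μ(2) · φ(742/2) = -1 · 312 = -312
  d = 7: μ(7) · φ(742/7) = -1 · 52 = -52
  d = 14: μ(14) · φ(742/14) = 1 · 52 = 52
  d = 53: μ(53) · φ(742/53) = -1 · 6 = -6
  d = 106: μ(106) · φ(742/106) = 1 · 6 = 6
  d = 371: μ(371) · φ(742/371) = 1 · 1 = 1
  d = 742: μ(742) · φ(742/742) = -1 · 1 = -1
Summing: (μ * φ)(742) = 312 + -312 + -52 + 52 + -6 + 6 + 1 + -1 = 0.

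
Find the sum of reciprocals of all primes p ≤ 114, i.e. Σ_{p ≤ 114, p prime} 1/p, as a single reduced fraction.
Σ 1/p = 58472171373748331322981543916880425472323867753/31610054640417607788145206291543662493274686990

π(114) = 30, so the primes ≤ 114 are [2, 3, 5, 7, 11, 13, 17, 19, 23, 29, 31, 37, 41, 43, 47, 53, 59, 61, 67, 71, 73, 79, 83, 89, 97, 101, 103, 107, 109, 113]. Summing 1/p over these primes: 58472171373748331322981543916880425472323867753/31610054640417607788145206291543662493274686990 ≈ 1.8498. Mertens estimate ln ln(114) + 0.2615 ≈ 1.8167.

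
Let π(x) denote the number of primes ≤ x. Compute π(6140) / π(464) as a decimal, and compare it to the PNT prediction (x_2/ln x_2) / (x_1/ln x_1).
π(6140)/π(464) = 800/90 ≈ 8.8889;  PNT prediction ≈ 9.3146.

π(464) = 90 and π(6140) = 800, so π(6140)/π(464) ≈ 8.8889. The PNT-predicted ratio is (6140/ln(6140)) / (464/ln(464)) ≈ 9.3146. The two agree to within a few percent, as expected.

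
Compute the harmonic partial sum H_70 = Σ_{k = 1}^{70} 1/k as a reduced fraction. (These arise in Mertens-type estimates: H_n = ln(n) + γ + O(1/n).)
H_70 = 42535343474848157886823113473/8801320137209899102584580800

Direct summation: H_70 = 1 + 1/2 + ... + 1/70. The least common denominator is lcm(1, ..., 70) = 79211881234889091923261227200; over this denominator the numerator is 79211881234889091923261227200 + 39605940617444545961630613600 + 26403960411629697307753742400 + 19802970308722272980815306800 + 15842376246977818384652245440 + 13201980205814848653876871200 + 11315983033555584560465889600 + 9901485154361136490407653400 + 8801320137209899102584580800 + 7921188123488909192326122720 + 7201080112262644720296475200 + 6600990102907424326938435600 + 6093221633453007071020094400 + 5657991516777792280232944800 + 5280792082325939461550748480 + 4950742577180568245203826700 + 4659522425581711289603601600 + 4400660068604949551292290400 + 4169046380783636417013748800 + 3960594061744454596163061360 + 3771994344518528186821963200 + 3600540056131322360148237600 + 3443994836299525735793966400 + 3300495051453712163469217800 + 3168475249395563676930449088 + 3046610816726503535510047200 + 2933773379069966367528193600 + 2828995758388896140116472400 + 2731444180513416962871076800 + 2640396041162969730775374240 + 2555221975319002965266491200 + 2475371288590284122601913350 + 2400360037420881573432158400 + 2329761212790855644801800800 + 2263196606711116912093177920 + 2200330034302474775646145200 + 2140861654997002484412465600 + 2084523190391818208506874400 + 2031073877817669023673364800 + 1980297030872227298081530680 + 1931997103289977851786859200 + 1885997172259264093410981600 + 1842136772904397486587470400 + 1800270028065661180074118800 + 1760264027441979820516916160 + 1721997418149762867896983200 + 1685359175210406211133217600 + 1650247525726856081734608900 + 1616569004793654937209412800 + 1584237624697781838465224544 + 1553174141860570429867867200 + 1523305408363251767755023600 + 1494563796884699847608702400 + 1466886689534983183764096800 + 1440216022452528944059295040 + 1414497879194448070058236200 + 1389682126927878805671249600 + 1365722090256708481435538400 + 1342574258218459185140020800 + 1320198020581484865387687120 + 1298555430080149047922315200 + 1277610987659501482633245600 + 1257331448172842728940654400 + 1237685644295142061300956675 + 1218644326690601414204018880 + 1200180018710440786716079200 + 1182266884102822267511361600 + 1164880606395427822400900400 + 1147998278766508578597988800 + 1131598303355558456046588960 = 382818091273633420981408021257, so H_70 = 382818091273633420981408021257/79211881234889091923261227200; reducing by gcd(382818091273633420981408021257, 79211881234889091923261227200) = 9 gives 42535343474848157886823113473/8801320137209899102584580800 ≈ 4.83284. (The PNT-adjacent estimate ln(70) + γ ≈ 4.82571 matches within O(1/n).)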